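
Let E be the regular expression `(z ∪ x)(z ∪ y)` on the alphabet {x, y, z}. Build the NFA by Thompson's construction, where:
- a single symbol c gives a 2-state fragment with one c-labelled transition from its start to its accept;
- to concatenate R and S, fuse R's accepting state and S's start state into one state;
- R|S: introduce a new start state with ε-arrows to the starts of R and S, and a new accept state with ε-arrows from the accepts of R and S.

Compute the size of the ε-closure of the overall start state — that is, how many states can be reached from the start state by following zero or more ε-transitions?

3

Compute the ε-closure size of each fragment's start state recursively; a symbol fragment's start has no outgoing ε-edge, so its closure is just itself (size 1).
  z ∪ x → new start ε-reaches every alternative's start; none of them accept ε, so the new accept is not reached: |ε-closure| = 1 + 1 + 1 = 3
  z ∪ y → |ε-closure| = 1 + 1 + 1 = 3 (the new accept is not ε-reachable since no branch accepts ε)
  (z ∪ x)(z ∪ y) → |ε-closure| equals the left operand's closure size = 3 (its accept is not ε-reachable, so the closure stops there)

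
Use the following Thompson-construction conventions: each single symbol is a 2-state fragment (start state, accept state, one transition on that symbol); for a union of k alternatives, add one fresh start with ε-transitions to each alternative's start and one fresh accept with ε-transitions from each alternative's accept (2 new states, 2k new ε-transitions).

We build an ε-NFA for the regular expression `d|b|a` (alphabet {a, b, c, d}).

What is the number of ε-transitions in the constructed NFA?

Bottom-up over the parse tree:
Each of the 3 symbol leaves contributes 0 ε-transitions.
  d|b|a — 6 ε-transitions

6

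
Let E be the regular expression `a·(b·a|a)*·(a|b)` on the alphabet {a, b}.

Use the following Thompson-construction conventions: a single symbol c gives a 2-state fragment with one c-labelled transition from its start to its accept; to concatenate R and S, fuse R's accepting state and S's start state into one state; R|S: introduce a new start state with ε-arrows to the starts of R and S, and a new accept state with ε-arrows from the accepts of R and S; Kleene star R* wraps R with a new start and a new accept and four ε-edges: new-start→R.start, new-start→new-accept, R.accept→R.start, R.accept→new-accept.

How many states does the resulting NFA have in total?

15

Recursing over subexpressions:
Each of the 6 symbol leaves contributes a 2-state fragment.
  b·a = 3 states
  b·a|a = 7 states
  (b·a|a)* = 9 states
  a|b = 6 states
  a·(b·a|a)*·(a|b) = 15 states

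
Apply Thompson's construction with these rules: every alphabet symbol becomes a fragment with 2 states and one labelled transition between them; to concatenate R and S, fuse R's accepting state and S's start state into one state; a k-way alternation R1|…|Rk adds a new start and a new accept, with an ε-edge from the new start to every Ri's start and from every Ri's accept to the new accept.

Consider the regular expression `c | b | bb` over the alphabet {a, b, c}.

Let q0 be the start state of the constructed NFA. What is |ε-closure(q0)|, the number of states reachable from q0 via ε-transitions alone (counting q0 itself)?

Compute the ε-closure size of each fragment's start state recursively; a symbol fragment's start has no outgoing ε-edge, so its closure is just itself (size 1).
  bb → C equals the left operand's closure size = 1 (its accept is not ε-reachable, so the closure stops there)
  c | b | bb → C = 1 + 1 + 1 + 1 = 4 (the new accept is not ε-reachable since no branch accepts ε)

4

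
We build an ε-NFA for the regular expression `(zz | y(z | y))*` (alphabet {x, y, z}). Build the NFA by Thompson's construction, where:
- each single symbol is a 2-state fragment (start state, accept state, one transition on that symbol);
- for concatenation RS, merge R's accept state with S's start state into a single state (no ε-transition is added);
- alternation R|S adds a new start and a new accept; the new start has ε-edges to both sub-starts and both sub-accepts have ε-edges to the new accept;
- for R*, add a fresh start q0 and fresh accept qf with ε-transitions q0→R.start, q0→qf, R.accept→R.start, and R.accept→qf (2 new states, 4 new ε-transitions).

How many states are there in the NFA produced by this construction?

14

Recursing over subexpressions:
Each of the 5 symbol leaves contributes a 2-state fragment.
  zz : 3 states
  z | y : 6 states
  y(z | y) : 7 states
  zz | y(z | y) : 12 states
  (zz | y(z | y))* : 14 states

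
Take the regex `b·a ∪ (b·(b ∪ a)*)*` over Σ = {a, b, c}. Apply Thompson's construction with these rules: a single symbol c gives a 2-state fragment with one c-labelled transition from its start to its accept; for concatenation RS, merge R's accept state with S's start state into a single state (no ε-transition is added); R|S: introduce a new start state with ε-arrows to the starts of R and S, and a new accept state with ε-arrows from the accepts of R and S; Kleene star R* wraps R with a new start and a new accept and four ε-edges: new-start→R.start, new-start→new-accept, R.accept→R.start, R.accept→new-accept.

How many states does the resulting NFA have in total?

Recursing over subexpressions:
Each of the 5 symbol leaves contributes a 2-state fragment.
  b·a : 3 states
  b ∪ a : 6 states
  (b ∪ a)* : 8 states
  b·(b ∪ a)* : 9 states
  (b·(b ∪ a)*)* : 11 states
  b·a ∪ (b·(b ∪ a)*)* : 16 states

16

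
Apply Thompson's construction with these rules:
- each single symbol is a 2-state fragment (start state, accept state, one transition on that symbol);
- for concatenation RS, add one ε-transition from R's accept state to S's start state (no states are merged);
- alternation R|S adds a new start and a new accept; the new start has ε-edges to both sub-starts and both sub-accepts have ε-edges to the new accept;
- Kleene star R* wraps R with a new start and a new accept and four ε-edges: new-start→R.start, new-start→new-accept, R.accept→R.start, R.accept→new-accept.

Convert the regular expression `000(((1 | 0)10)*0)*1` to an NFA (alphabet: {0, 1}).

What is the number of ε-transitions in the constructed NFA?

19

Building bottom-up:
Each of the 9 symbol leaves contributes 0 ε-transitions.
  1 | 0 → 4 ε-transitions
  (1 | 0)10 → 6 ε-transitions
  ((1 | 0)10)* → 10 ε-transitions
  ((1 | 0)10)*0 → 11 ε-transitions
  (((1 | 0)10)*0)* → 15 ε-transitions
  000(((1 | 0)10)*0)*1 → 19 ε-transitions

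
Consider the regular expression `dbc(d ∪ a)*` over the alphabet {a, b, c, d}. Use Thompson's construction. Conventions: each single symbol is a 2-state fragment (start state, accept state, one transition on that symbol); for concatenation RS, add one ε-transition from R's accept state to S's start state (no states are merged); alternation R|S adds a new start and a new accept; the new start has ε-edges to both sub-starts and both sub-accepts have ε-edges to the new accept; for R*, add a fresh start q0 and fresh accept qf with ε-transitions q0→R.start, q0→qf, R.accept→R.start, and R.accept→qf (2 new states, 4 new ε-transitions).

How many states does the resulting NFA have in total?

14

By structural recursion:
Each of the 5 symbol leaves contributes a 2-state fragment.
  d ∪ a — 6 states
  (d ∪ a)* — 8 states
  dbc(d ∪ a)* — 14 states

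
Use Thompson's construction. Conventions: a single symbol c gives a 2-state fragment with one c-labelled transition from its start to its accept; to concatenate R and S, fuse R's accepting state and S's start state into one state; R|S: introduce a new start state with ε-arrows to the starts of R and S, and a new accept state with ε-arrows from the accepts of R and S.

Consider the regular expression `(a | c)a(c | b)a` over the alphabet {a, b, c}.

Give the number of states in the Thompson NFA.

Recursing over subexpressions:
Each of the 6 symbol leaves contributes a 2-state fragment.
  a | c → 6 states
  c | b → 6 states
  (a | c)a(c | b)a → 13 states

13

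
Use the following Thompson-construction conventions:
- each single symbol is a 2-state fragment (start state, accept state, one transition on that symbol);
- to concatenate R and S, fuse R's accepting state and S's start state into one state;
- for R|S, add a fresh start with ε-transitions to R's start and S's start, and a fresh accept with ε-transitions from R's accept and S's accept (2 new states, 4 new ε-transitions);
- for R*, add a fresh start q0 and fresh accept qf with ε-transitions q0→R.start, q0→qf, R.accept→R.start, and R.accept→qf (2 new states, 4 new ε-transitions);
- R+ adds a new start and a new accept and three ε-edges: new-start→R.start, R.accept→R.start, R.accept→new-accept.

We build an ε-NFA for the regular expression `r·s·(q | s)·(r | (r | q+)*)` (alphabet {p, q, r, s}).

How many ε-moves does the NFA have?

Bottom-up over the parse tree:
Each of the 7 symbol leaves contributes 0 ε-transitions.
  q | s — 4 ε-transitions
  q+ — 3 ε-transitions
  r | q+ — 7 ε-transitions
  (r | q+)* — 11 ε-transitions
  r | (r | q+)* — 15 ε-transitions
  r·s·(q | s)·(r | (r | q+)*) — 19 ε-transitions

19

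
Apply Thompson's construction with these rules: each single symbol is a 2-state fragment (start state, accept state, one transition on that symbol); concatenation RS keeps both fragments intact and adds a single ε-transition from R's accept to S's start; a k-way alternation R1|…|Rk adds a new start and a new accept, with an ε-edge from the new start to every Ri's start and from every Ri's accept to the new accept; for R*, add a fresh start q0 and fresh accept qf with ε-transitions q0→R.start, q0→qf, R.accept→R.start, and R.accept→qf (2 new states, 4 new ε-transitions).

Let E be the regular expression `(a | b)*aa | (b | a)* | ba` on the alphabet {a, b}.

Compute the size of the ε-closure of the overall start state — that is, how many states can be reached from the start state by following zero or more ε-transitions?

Work bottom-up. For each fragment F, track |ε-closure(F.start)| and whether F's accept lies in that closure (i.e. whether F accepts ε). A single-symbol fragment has closure size 1 and does not accept ε.
  a | b : |closure| = 1 + 1 + 1 = 3 (the new accept is not ε-reachable since no branch accepts ε)
  (a | b)* : |closure| = 1 (new start) + 3 (body) + 1 (new accept) = 5
  (a | b)*aa : |closure| = 5 + 1 = 6 (closure spills across the concat boundary because the left factor accepts ε)
  b | a : |closure| = 1 + 1 + 1 = 3 (the new accept is not ε-reachable since no branch accepts ε)
  (b | a)* : new start has ε-edges to the inner start and to the new accept, so |closure| = 2 + 3 = 5
  ba : same as the first factor's closure: |closure| = 1
  (a | b)*aa | (b | a)* | ba : |closure| = 1 (new start) + (6 + 5 + 1) + 1 (new accept, since some branch ε-reaches its own accept) = 14

14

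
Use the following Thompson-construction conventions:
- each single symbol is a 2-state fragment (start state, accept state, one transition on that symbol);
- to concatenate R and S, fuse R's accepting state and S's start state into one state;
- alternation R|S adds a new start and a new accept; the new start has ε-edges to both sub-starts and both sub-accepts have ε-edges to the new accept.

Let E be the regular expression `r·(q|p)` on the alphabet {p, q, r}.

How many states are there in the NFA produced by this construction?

Bottom-up over the parse tree:
Each of the 3 symbol leaves contributes a 2-state fragment.
  q|p — 6 states
  r·(q|p) — 7 states

7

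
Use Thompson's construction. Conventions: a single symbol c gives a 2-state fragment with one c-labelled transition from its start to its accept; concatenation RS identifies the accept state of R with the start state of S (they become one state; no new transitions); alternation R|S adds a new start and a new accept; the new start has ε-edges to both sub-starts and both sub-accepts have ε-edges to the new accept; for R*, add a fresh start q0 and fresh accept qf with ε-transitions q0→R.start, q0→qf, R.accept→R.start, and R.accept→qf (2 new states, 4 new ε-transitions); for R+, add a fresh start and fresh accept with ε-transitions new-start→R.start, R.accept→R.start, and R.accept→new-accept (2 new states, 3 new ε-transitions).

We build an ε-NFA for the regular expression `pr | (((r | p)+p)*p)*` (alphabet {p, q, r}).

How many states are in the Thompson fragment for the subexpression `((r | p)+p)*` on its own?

Fragment for `((r | p)+p)*`:
Each of the 3 symbol leaves contributes a 2-state fragment.
  r | p = 6 states
  (r | p)+ = 8 states
  (r | p)+p = 9 states
  ((r | p)+p)* = 11 states

11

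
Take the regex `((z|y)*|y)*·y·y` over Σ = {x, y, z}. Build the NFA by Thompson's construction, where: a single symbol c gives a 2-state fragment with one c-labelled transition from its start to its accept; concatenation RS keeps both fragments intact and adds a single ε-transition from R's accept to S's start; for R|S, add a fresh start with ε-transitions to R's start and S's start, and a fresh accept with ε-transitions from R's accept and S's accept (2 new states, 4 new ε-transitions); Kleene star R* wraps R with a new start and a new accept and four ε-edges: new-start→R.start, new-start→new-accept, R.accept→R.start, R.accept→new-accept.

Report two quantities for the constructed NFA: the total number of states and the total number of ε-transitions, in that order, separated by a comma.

By structural recursion:
Each of the 5 symbol leaves contributes 2 states and 0 ε-transitions.
  z|y = 6 states, 4 ε-transitions
  (z|y)* = 8 states, 8 ε-transitions
  (z|y)*|y = 12 states, 12 ε-transitions
  ((z|y)*|y)* = 14 states, 16 ε-transitions
  ((z|y)*|y)*·y·y = 18 states, 18 ε-transitions

18, 18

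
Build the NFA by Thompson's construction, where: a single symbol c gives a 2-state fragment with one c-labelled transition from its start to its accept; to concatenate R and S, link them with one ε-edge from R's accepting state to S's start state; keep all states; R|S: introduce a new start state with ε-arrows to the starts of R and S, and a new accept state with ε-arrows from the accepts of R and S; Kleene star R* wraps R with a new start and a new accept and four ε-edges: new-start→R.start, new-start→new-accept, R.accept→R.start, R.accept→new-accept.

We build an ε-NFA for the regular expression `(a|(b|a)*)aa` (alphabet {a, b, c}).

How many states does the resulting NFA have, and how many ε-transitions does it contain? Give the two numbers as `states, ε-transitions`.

Per subexpression:
Each of the 5 symbol leaves contributes 2 states and 0 ε-transitions.
  b|a = 6 states, 4 ε-transitions
  (b|a)* = 8 states, 8 ε-transitions
  a|(b|a)* = 12 states, 12 ε-transitions
  (a|(b|a)*)aa = 16 states, 14 ε-transitions

16, 14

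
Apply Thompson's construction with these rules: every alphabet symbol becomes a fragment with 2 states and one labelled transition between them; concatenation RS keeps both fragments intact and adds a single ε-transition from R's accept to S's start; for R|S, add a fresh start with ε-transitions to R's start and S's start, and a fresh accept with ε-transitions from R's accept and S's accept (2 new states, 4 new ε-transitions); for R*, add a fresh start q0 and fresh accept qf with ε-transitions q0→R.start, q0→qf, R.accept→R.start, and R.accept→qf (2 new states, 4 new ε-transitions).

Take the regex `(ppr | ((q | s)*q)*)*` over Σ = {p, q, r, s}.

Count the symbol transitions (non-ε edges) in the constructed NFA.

6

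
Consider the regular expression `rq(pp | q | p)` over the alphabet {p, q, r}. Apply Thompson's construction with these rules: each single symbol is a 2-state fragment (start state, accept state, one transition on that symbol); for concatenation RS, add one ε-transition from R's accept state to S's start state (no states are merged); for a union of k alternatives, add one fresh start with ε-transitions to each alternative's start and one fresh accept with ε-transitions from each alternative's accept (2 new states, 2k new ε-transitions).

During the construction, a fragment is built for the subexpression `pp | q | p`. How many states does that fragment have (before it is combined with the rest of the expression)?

10

Fragment for `pp | q | p`:
Each of the 4 symbol leaves contributes a 2-state fragment.
  pp : 4 states
  pp | q | p : 10 states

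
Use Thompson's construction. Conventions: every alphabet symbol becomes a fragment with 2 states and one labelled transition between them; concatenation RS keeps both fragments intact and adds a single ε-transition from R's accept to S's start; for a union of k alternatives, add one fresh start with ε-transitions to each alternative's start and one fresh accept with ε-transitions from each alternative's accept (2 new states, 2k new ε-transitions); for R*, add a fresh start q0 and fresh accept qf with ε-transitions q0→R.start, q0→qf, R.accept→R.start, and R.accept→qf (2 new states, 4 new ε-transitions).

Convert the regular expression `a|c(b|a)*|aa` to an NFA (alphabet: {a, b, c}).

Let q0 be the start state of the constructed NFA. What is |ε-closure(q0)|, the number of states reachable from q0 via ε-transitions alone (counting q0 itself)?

Let C(F) = |ε-closure(F.start)| within fragment F, and note whether F accepts ε. Symbol fragments have C = 1 and do not accept ε. Then:
  b|a — |closure| = 1 + 1 + 1 = 3 (the new accept is not ε-reachable since no branch accepts ε)
  (b|a)* — the star's fresh start ε-reaches both the body's start and the fresh accept: |closure| = 2 + 3 = 5
  c(b|a)* — same as the first factor's closure: |closure| = 1
  aa — same as the first factor's closure: |closure| = 1
  a|c(b|a)*|aa — new start ε-reaches every alternative's start; none of them accept ε, so the new accept is not reached: |closure| = 1 + 1 + 1 + 1 = 4

4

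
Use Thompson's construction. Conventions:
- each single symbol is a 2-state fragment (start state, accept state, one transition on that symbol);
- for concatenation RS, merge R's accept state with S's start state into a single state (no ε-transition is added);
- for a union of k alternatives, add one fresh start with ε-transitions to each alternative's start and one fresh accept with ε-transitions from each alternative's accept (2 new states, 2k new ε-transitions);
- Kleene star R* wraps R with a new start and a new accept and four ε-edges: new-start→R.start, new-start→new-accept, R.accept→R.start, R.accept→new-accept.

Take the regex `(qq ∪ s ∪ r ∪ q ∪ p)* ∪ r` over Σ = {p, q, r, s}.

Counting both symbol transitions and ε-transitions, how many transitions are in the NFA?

By structural recursion:
Each of the 7 symbol leaves contributes 1 transition (1 symbol, 0 ε).
  qq — 2 transitions (2 symbol, 0 ε)
  qq ∪ s ∪ r ∪ q ∪ p — 16 transitions (6 symbol, 10 ε)
  (qq ∪ s ∪ r ∪ q ∪ p)* — 20 transitions (6 symbol, 14 ε)
  (qq ∪ s ∪ r ∪ q ∪ p)* ∪ r — 25 transitions (7 symbol, 18 ε)

25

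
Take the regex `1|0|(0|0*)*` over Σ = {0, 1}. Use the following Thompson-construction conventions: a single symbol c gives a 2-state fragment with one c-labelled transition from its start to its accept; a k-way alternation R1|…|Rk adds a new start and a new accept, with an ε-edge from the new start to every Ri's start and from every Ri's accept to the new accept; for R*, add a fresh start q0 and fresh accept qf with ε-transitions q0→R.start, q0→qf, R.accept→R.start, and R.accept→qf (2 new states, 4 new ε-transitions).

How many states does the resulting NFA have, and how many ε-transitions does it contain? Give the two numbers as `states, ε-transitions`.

16, 18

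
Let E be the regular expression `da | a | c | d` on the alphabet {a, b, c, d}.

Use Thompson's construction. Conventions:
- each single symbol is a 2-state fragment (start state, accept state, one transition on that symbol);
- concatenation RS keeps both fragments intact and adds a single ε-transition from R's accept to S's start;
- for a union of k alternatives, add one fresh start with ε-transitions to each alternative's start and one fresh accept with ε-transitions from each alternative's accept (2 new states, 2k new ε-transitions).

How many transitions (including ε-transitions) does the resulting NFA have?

14

Per subexpression:
Each of the 5 symbol leaves contributes 1 transition (1 symbol, 0 ε).
  da — 3 transitions (2 symbol, 1 ε)
  da | a | c | d — 14 transitions (5 symbol, 9 ε)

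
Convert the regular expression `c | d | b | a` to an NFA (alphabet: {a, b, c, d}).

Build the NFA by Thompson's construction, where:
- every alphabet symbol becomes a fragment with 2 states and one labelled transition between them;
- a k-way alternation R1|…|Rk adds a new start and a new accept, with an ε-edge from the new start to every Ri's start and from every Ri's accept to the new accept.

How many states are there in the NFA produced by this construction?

Bottom-up over the parse tree:
Each of the 4 symbol leaves contributes a 2-state fragment.
  c | d | b | a → 10 states

10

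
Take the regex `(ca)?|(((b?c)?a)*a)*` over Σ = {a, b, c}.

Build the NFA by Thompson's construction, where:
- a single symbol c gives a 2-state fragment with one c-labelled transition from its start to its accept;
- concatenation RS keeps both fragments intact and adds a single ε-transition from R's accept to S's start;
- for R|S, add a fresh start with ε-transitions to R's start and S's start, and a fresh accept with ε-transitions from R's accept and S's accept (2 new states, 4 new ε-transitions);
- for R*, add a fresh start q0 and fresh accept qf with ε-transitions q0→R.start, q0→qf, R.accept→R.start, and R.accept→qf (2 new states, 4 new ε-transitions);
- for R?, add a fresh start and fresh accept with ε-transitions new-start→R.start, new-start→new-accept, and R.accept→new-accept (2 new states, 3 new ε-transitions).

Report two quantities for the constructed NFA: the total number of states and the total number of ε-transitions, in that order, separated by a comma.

24, 25

Bottom-up over the parse tree:
Each of the 6 symbol leaves contributes 2 states and 0 ε-transitions.
  ca = 4 states, 1 ε-transition
  (ca)? = 6 states, 4 ε-transitions
  b? = 4 states, 3 ε-transitions
  b?c = 6 states, 4 ε-transitions
  (b?c)? = 8 states, 7 ε-transitions
  (b?c)?a = 10 states, 8 ε-transitions
  ((b?c)?a)* = 12 states, 12 ε-transitions
  ((b?c)?a)*a = 14 states, 13 ε-transitions
  (((b?c)?a)*a)* = 16 states, 17 ε-transitions
  (ca)?|(((b?c)?a)*a)* = 24 states, 25 ε-transitions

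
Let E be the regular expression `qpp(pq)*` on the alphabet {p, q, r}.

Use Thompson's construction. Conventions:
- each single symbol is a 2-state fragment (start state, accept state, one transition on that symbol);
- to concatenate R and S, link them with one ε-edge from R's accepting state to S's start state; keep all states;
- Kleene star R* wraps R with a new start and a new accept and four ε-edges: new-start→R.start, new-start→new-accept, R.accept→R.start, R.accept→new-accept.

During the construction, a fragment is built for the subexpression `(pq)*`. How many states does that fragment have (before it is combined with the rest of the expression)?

Fragment for `(pq)*`:
Each of the 2 symbol leaves contributes a 2-state fragment.
  pq — 4 states
  (pq)* — 6 states

6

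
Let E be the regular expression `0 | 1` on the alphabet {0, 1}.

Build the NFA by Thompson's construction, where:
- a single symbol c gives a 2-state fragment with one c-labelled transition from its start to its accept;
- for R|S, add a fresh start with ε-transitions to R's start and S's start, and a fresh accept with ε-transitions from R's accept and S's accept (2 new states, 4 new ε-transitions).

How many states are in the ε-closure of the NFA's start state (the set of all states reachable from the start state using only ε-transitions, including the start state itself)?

Let C(F) = |ε-closure(F.start)| within fragment F, and note whether F accepts ε. Symbol fragments have C = 1 and do not accept ε. Then:
  0 | 1 → C = 1 + 1 + 1 = 3 (the new accept is not ε-reachable since no branch accepts ε)

3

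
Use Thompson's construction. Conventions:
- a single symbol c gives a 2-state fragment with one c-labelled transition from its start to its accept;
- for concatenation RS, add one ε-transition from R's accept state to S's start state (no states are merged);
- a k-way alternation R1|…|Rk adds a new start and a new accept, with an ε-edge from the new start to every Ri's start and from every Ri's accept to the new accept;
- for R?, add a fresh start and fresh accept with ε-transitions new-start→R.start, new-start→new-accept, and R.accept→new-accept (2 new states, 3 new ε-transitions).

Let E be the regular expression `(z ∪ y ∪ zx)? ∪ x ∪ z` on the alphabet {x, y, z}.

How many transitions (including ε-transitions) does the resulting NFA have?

Building bottom-up:
Each of the 6 symbol leaves contributes 1 transition (1 symbol, 0 ε).
  zx : 3 transitions (2 symbol, 1 ε)
  z ∪ y ∪ zx : 11 transitions (4 symbol, 7 ε)
  (z ∪ y ∪ zx)? : 14 transitions (4 symbol, 10 ε)
  (z ∪ y ∪ zx)? ∪ x ∪ z : 22 transitions (6 symbol, 16 ε)

22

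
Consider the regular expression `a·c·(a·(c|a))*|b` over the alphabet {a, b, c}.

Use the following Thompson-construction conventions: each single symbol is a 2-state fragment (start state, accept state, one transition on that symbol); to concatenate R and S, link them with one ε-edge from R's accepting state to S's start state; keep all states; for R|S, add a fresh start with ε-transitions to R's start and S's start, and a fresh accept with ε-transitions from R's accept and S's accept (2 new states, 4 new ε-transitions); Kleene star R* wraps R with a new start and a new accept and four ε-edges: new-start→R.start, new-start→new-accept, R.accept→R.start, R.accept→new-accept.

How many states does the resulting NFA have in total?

18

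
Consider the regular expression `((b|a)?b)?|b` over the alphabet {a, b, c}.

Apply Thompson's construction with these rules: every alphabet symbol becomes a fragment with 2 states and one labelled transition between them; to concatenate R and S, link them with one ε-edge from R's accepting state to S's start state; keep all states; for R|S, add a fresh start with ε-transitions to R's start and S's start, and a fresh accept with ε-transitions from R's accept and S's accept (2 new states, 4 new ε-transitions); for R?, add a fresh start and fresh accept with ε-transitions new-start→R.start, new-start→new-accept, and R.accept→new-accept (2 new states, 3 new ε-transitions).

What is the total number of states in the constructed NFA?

16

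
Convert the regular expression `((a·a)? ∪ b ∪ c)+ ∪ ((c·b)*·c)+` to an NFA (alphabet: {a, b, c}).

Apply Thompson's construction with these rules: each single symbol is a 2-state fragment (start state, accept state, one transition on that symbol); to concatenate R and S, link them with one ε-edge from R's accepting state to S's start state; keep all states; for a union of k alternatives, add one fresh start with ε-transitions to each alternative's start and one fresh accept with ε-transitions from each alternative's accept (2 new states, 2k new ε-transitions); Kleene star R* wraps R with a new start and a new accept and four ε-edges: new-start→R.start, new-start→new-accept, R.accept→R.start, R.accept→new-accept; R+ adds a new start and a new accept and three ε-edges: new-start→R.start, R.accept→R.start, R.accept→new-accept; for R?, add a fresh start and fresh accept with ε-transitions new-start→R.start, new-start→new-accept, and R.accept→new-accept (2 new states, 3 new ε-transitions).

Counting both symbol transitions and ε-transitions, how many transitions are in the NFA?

33

Bottom-up over the parse tree:
Each of the 7 symbol leaves contributes 1 transition (1 symbol, 0 ε).
  a·a → 3 transitions (2 symbol, 1 ε)
  (a·a)? → 6 transitions (2 symbol, 4 ε)
  (a·a)? ∪ b ∪ c → 14 transitions (4 symbol, 10 ε)
  ((a·a)? ∪ b ∪ c)+ → 17 transitions (4 symbol, 13 ε)
  c·b → 3 transitions (2 symbol, 1 ε)
  (c·b)* → 7 transitions (2 symbol, 5 ε)
  (c·b)*·c → 9 transitions (3 symbol, 6 ε)
  ((c·b)*·c)+ → 12 transitions (3 symbol, 9 ε)
  ((a·a)? ∪ b ∪ c)+ ∪ ((c·b)*·c)+ → 33 transitions (7 symbol, 26 ε)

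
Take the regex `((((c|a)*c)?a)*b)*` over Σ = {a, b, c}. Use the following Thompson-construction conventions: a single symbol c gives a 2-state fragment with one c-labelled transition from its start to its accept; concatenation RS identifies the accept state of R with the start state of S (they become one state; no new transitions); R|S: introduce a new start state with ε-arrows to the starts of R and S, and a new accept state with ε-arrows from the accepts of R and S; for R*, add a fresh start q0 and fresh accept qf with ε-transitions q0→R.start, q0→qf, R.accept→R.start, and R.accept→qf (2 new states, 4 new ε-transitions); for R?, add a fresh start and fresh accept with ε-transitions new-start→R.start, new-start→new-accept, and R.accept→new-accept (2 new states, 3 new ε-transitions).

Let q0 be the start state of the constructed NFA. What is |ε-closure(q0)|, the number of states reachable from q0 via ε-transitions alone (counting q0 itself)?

11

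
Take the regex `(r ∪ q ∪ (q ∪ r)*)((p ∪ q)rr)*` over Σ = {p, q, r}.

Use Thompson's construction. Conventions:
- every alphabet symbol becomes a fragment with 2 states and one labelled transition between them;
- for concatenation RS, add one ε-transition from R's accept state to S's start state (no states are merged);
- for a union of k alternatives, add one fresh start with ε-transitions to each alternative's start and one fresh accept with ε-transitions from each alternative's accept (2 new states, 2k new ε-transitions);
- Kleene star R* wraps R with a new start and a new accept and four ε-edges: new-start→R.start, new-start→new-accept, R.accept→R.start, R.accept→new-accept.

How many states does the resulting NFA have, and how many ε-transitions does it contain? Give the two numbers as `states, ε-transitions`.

Bottom-up over the parse tree:
Each of the 8 symbol leaves contributes 2 states and 0 ε-transitions.
  q ∪ r : 6 states, 4 ε-transitions
  (q ∪ r)* : 8 states, 8 ε-transitions
  r ∪ q ∪ (q ∪ r)* : 14 states, 14 ε-transitions
  p ∪ q : 6 states, 4 ε-transitions
  (p ∪ q)rr : 10 states, 6 ε-transitions
  ((p ∪ q)rr)* : 12 states, 10 ε-transitions
  (r ∪ q ∪ (q ∪ r)*)((p ∪ q)rr)* : 26 states, 25 ε-transitions

26, 25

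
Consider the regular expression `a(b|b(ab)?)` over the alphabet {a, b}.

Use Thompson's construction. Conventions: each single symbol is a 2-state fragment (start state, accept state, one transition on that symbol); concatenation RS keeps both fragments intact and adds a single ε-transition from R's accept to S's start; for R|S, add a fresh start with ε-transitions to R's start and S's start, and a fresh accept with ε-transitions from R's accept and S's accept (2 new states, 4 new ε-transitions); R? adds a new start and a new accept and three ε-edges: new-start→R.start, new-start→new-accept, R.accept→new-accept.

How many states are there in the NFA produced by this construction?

14

Recursing over subexpressions:
Each of the 5 symbol leaves contributes a 2-state fragment.
  ab — 4 states
  (ab)? — 6 states
  b(ab)? — 8 states
  b|b(ab)? — 12 states
  a(b|b(ab)?) — 14 states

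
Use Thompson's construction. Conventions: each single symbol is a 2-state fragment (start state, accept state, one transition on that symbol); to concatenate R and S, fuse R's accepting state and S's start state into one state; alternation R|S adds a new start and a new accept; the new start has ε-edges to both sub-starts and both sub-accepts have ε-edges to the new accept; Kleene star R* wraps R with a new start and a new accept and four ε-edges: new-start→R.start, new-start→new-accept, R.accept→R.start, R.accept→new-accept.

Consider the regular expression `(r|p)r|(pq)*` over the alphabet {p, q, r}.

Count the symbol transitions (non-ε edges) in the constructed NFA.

Per subexpression:
Each of the 5 symbol leaves contributes exactly 1 symbol transition.
  r|p = 2 symbol transitions
  (r|p)r = 3 symbol transitions
  pq = 2 symbol transitions
  (pq)* = 2 symbol transitions
  (r|p)r|(pq)* = 5 symbol transitions

5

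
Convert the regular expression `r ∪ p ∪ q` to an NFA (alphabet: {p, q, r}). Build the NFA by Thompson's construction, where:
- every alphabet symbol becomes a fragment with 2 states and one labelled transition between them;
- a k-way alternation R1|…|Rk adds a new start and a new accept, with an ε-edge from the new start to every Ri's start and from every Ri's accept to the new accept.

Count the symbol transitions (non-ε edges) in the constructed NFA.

Recursing over subexpressions:
Each of the 3 symbol leaves contributes exactly 1 symbol transition.
  r ∪ p ∪ q — 3 symbol transitions

3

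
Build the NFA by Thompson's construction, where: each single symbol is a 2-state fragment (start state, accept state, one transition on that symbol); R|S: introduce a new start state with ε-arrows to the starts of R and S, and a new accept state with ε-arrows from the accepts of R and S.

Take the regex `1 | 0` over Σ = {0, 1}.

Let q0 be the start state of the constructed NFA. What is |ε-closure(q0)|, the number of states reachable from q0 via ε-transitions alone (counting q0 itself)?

3

Let C(F) = |ε-closure(F.start)| within fragment F, and note whether F accepts ε. Symbol fragments have C = 1 and do not accept ε. Then:
  1 | 0 — |closure| = 1 + 1 + 1 = 3 (the new accept is not ε-reachable since no branch accepts ε)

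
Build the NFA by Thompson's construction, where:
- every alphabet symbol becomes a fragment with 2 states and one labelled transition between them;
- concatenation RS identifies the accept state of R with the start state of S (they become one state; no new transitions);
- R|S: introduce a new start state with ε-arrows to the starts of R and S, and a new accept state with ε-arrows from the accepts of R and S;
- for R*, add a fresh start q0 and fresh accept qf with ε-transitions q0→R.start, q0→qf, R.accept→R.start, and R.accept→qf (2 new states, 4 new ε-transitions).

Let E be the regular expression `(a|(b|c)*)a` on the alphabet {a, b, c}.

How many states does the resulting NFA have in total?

By structural recursion:
Each of the 4 symbol leaves contributes a 2-state fragment.
  b|c : 6 states
  (b|c)* : 8 states
  a|(b|c)* : 12 states
  (a|(b|c)*)a : 13 states

13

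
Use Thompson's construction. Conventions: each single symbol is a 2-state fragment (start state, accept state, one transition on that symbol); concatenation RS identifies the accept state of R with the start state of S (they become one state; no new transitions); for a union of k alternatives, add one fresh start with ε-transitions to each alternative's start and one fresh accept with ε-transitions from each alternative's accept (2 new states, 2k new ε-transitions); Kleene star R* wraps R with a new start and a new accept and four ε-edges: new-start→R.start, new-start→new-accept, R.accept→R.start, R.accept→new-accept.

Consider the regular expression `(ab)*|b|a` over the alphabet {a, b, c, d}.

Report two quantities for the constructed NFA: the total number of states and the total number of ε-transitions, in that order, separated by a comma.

11, 10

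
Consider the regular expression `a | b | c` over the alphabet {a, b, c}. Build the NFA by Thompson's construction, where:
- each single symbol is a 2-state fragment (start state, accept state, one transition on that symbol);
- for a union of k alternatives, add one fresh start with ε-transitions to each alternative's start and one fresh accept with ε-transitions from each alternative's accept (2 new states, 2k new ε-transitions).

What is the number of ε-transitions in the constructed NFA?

6

Per subexpression:
Each of the 3 symbol leaves contributes 0 ε-transitions.
  a | b | c = 6 ε-transitions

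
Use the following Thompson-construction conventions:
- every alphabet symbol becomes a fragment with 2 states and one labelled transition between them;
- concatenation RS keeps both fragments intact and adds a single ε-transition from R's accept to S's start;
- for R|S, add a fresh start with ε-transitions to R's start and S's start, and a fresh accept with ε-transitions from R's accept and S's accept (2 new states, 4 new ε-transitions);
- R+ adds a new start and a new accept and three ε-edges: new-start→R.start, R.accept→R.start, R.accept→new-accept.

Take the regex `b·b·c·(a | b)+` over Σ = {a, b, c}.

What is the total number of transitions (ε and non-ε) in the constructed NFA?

15

Per subexpression:
Each of the 5 symbol leaves contributes 1 transition (1 symbol, 0 ε).
  a | b = 6 transitions (2 symbol, 4 ε)
  (a | b)+ = 9 transitions (2 symbol, 7 ε)
  b·b·c·(a | b)+ = 15 transitions (5 symbol, 10 ε)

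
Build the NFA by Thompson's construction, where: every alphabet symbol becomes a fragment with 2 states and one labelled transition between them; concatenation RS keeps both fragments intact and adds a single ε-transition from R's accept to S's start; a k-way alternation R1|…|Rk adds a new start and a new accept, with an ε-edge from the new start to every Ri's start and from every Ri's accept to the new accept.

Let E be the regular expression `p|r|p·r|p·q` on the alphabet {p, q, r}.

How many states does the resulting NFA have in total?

14

Recursing over subexpressions:
Each of the 6 symbol leaves contributes a 2-state fragment.
  p·r — 4 states
  p·q — 4 states
  p|r|p·r|p·q — 14 states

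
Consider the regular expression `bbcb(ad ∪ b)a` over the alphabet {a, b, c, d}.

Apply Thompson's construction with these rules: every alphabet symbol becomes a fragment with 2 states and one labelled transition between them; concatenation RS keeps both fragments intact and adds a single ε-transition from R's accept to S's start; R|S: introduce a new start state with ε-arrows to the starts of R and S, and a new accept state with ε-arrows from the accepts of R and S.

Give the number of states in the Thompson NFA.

18

By structural recursion:
Each of the 8 symbol leaves contributes a 2-state fragment.
  ad — 4 states
  ad ∪ b — 8 states
  bbcb(ad ∪ b)a — 18 states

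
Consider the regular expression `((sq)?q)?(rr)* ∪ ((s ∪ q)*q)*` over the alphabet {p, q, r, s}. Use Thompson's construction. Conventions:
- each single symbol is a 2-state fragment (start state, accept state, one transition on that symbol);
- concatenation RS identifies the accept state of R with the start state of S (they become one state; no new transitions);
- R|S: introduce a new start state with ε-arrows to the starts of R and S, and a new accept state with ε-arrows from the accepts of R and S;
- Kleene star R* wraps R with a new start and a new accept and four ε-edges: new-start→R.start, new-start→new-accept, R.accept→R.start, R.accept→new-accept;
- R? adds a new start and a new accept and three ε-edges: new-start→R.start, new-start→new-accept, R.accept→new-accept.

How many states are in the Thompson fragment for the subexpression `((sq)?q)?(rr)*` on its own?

12

Fragment for `((sq)?q)?(rr)*`:
Each of the 5 symbol leaves contributes a 2-state fragment.
  sq = 3 states
  (sq)? = 5 states
  (sq)?q = 6 states
  ((sq)?q)? = 8 states
  rr = 3 states
  (rr)* = 5 states
  ((sq)?q)?(rr)* = 12 states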